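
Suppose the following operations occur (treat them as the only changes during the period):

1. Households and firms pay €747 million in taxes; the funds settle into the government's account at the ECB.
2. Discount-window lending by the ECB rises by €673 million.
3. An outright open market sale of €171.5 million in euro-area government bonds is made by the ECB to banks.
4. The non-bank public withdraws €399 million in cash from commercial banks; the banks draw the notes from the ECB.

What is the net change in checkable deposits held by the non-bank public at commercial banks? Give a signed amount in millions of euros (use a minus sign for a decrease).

-€1146 million

ECB balance sheet:
  Assets:      Securities −€171.5M, Loans to banks +€673M
  Liabilities: Bank reserves −€644.5M, Currency in circulation +€399M, Government deposits +€747M
Commercial banking system:
  Assets:      Reserves at CB −€644.5M, Securities +€171.5M
  Liabilities: Checkable deposits −€1146M, Borrowings from CB +€673M
So the change in checkable deposits held by the non-bank public at commercial banks is -€1146 million.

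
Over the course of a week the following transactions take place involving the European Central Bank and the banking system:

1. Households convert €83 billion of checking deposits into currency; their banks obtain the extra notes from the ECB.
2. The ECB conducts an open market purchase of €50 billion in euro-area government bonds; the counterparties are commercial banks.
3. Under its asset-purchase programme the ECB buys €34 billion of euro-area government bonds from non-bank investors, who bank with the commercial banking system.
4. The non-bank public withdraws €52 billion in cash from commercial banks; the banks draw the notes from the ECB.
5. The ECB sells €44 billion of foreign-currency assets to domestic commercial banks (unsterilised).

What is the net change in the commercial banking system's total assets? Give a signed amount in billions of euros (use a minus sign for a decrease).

Currency withdrawal €83 billion: bank balance sheets shrink → −€83B.
OMO purchase (from banks) €50 billion: just an asset swap on bank balance sheets → 0.
Asset purchase (from non-banks) €34 billion: bank balance sheets expand → +€34B.
Currency withdrawal €52 billion: bank balance sheets shrink → −€52B.
FX sale €44 billion: just an asset swap on bank balance sheets → 0.
Net: −83 + 0 + 34 − 52 + 0 = -€101 billion.

-€101 billion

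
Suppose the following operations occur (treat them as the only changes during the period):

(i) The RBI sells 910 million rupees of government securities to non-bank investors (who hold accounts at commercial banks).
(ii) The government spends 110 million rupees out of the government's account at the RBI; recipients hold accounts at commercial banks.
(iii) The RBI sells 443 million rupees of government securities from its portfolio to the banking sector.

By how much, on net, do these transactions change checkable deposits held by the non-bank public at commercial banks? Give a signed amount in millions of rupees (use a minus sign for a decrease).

-800 million

Asset sale (to non-banks) 910 million rupees: non-bank counterparties' bank balances fall → −910M.
Government spending 110 million rupees: non-bank counterparties' bank balances rise → +110M.
OMO sale (to banks) 443 million rupees: the counterparty is a bank, so public deposits are unchanged → 0.
Net: −910 + 110 + 0 = -800 million.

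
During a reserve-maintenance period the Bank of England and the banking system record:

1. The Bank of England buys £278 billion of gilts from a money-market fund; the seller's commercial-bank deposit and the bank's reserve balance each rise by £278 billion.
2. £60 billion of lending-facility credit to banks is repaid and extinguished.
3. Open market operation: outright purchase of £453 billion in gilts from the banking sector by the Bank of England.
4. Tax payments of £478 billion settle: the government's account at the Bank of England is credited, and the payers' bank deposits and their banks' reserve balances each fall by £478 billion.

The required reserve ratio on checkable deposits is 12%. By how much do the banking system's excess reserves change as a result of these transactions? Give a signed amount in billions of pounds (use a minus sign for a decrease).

Asset purchase (from non-banks) £278 billion: reserves +£278B, deposits +£278B.
Discount-window repayment £60 billion: reserves −£60B, deposits 0.
OMO purchase (from banks) £453 billion: reserves +£453B, deposits 0.
Government account inflow £478 billion: reserves −£478B, deposits −£478B.
Totals: Δreserves = +£193B, Δdeposits = −£200B.
Δrequired reserves = 12% × −£200B = −£24B.
Δexcess reserves = Δreserves − Δrequired = +£193B − (−£24B) = +£217 billion.

+£217 billion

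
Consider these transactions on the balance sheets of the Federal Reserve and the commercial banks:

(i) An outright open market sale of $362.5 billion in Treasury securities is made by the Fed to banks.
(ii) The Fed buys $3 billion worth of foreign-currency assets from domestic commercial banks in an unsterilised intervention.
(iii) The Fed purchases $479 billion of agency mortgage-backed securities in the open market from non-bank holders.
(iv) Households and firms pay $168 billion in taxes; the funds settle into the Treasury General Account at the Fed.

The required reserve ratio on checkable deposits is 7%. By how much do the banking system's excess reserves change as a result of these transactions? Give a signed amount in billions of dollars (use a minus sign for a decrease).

OMO sale (to banks) $362.5 billion: reserves −$362.5B, deposits 0.
FX purchase $3 billion: reserves +$3B, deposits 0.
Asset purchase (from non-banks) $479 billion: reserves +$479B, deposits +$479B.
Government account inflow $168 billion: reserves −$168B, deposits −$168B.
Totals: Δreserves = −$48.5B, Δdeposits = +$311B.
Δrequired reserves = 7% × +$311B = +$21.77B.
Δexcess reserves = Δreserves − Δrequired = −$48.5B − (+$21.77B) = -$70.27 billion.

-$70.27 billion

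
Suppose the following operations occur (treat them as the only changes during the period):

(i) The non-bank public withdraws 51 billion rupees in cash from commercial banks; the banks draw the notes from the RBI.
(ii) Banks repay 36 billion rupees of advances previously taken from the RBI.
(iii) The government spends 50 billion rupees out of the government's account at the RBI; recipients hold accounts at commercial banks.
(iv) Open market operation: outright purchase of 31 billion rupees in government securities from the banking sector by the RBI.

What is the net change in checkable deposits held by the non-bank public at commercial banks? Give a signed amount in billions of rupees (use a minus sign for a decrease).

-1 billion

RBI balance sheet:
  Assets:      Securities +31B, Loans to banks −36B
  Liabilities: Bank reserves −6B, Currency in circulation +51B, Government deposits −50B
Commercial banking system:
  Assets:      Reserves at CB −6B, Securities −31B
  Liabilities: Checkable deposits −1B, Borrowings from CB −36B
So the change in checkable deposits held by the non-bank public at commercial banks is -1 billion.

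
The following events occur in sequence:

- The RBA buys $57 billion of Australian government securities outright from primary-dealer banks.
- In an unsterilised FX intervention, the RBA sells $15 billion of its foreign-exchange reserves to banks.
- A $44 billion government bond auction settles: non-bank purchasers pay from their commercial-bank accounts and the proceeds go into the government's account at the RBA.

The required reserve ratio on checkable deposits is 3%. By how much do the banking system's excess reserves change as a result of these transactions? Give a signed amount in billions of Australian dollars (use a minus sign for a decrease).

-$0.68 billion

OMO purchase (from banks) $57 billion: reserves +$57B, deposits 0.
FX sale $15 billion: reserves −$15B, deposits 0.
Government account inflow $44 billion: reserves −$44B, deposits −$44B.
Totals: Δreserves = −$2B, Δdeposits = −$44B.
Δrequired reserves = 3% × −$44B = −$1.32B.
Δexcess reserves = Δreserves − Δrequired = −$2B − (−$1.32B) = -$0.68 billion.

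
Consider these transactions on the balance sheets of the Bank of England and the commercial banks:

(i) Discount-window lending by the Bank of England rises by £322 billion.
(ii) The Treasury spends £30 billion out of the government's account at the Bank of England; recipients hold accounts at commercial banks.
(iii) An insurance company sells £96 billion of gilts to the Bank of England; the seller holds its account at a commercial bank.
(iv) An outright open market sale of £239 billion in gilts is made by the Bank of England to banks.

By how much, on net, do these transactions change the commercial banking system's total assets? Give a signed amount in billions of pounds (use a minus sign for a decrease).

Bank of England balance sheet:
  Assets:      Securities −£143B, Loans to banks +£322B
  Liabilities: Bank reserves +£209B, Government deposits −£30B
Commercial banking system:
  Assets:      Reserves at CB +£209B, Securities +£239B
  Liabilities: Checkable deposits +£126B, Borrowings from CB +£322B
Change in total bank assets = +£448 billion.

+£448 billion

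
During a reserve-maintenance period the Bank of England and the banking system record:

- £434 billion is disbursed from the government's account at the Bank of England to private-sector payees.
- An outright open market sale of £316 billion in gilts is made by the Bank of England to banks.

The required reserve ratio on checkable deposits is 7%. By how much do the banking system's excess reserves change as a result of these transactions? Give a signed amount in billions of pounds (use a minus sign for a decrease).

+£87.62 billion

Government spending £434 billion: reserves +£434B, deposits +£434B.
OMO sale (to banks) £316 billion: reserves −£316B, deposits 0.
Totals: Δreserves = +£118B, Δdeposits = +£434B.
Δrequired reserves = 7% × +£434B = +£30.38B.
Δexcess reserves = Δreserves − Δrequired = +£118B − (+£30.38B) = +£87.62 billion.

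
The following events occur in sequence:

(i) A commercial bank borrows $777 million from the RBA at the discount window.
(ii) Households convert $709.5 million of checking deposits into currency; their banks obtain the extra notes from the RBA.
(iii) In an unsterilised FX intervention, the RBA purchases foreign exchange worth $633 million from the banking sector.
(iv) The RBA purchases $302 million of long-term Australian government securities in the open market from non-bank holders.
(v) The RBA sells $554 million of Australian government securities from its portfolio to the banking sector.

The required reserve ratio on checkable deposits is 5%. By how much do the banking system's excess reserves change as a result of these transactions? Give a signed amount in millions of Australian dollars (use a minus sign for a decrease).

+$468.875 million

Discount-window loan $777 million: reserves +$777M, deposits 0.
Currency withdrawal $709.5 million: reserves −$709.5M, deposits −$709.5M.
FX purchase $633 million: reserves +$633M, deposits 0.
Asset purchase (from non-banks) $302 million: reserves +$302M, deposits +$302M.
OMO sale (to banks) $554 million: reserves −$554M, deposits 0.
Totals: Δreserves = +$448.5M, Δdeposits = −$407.5M.
Δrequired reserves = 5% × −$407.5M = −$20.375M.
Δexcess reserves = Δreserves − Δrequired = +$448.5M − (−$20.375M) = +$468.875 million.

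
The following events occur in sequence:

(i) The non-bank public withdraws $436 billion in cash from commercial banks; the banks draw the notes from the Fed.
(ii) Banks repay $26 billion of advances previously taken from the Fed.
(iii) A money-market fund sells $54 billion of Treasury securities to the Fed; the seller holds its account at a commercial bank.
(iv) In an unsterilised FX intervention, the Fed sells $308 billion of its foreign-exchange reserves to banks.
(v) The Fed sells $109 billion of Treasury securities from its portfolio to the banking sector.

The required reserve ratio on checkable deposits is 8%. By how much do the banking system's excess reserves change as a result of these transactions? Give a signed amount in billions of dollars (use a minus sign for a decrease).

-$794.44 billion

Currency withdrawal $436 billion: reserves −$436B, deposits −$436B.
Discount-window repayment $26 billion: reserves −$26B, deposits 0.
Asset purchase (from non-banks) $54 billion: reserves +$54B, deposits +$54B.
FX sale $308 billion: reserves −$308B, deposits 0.
OMO sale (to banks) $109 billion: reserves −$109B, deposits 0.
Totals: Δreserves = −$825B, Δdeposits = −$382B.
Δrequired reserves = 8% × −$382B = −$30.56B.
Δexcess reserves = Δreserves − Δrequired = −$825B − (−$30.56B) = -$794.44 billion.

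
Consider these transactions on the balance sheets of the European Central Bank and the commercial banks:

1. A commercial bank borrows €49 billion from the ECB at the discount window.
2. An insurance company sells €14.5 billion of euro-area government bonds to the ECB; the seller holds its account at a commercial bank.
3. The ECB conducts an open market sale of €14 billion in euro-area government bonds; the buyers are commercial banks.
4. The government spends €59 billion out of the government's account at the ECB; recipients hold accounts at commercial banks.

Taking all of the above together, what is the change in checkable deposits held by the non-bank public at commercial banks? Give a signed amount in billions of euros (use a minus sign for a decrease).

Discount-window loan €49 billion: the counterparty is a bank, so public deposits are unchanged → 0.
Asset purchase (from non-banks) €14.5 billion: non-bank counterparties' bank balances rise → +€14.5B.
OMO sale (to banks) €14 billion: the counterparty is a bank, so public deposits are unchanged → 0.
Government spending €59 billion: non-bank counterparties' bank balances rise → +€59B.
Net: 0 + 14.5 + 0 + 59 = +€73.5 billion.

+€73.5 billion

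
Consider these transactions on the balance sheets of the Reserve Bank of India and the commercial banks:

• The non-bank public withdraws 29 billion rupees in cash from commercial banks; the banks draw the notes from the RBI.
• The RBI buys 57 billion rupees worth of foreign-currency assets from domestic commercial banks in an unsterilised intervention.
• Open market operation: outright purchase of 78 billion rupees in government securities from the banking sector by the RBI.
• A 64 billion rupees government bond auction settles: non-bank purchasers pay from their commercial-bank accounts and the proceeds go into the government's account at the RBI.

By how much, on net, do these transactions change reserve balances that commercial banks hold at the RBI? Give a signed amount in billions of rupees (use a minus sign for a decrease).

Currency withdrawal 29 billion rupees: banks swap reserves for currency → −29B.
FX purchase 57 billion rupees: the RBI pays by crediting reserve accounts → +57B.
OMO purchase (from banks) 78 billion rupees: the RBI pays by crediting reserve accounts → +78B.
Government account inflow 64 billion rupees: funds move from bank reserves into the government account → −64B.
Net: −29 + 57 + 78 − 64 = +42 billion.

+42 billion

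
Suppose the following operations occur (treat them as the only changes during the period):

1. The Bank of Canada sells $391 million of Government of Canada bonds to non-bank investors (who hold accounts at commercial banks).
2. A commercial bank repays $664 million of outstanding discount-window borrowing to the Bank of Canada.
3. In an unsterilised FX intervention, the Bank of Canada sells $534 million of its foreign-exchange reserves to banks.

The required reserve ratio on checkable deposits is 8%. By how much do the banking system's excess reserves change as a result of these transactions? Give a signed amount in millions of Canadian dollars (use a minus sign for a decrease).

Asset sale (to non-banks) $391 million: reserves −$391M, deposits −$391M.
Discount-window repayment $664 million: reserves −$664M, deposits 0.
FX sale $534 million: reserves −$534M, deposits 0.
Totals: Δreserves = −$1589M, Δdeposits = −$391M.
Δrequired reserves = 8% × −$391M = −$31.28M.
Δexcess reserves = Δreserves − Δrequired = −$1589M − (−$31.28M) = -$1557.72 million.

-$1557.72 million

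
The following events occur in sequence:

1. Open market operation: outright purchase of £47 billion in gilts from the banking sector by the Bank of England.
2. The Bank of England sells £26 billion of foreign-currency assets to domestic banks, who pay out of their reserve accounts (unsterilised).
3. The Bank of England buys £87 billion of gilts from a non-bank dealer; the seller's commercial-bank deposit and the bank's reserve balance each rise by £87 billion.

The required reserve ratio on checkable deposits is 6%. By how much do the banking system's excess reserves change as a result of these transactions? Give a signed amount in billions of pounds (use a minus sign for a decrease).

+£102.78 billion

OMO purchase (from banks) £47 billion: reserves +£47B, deposits 0.
FX sale £26 billion: reserves −£26B, deposits 0.
Asset purchase (from non-banks) £87 billion: reserves +£87B, deposits +£87B.
Totals: Δreserves = +£108B, Δdeposits = +£87B.
Δrequired reserves = 6% × +£87B = +£5.22B.
Δexcess reserves = Δreserves − Δrequired = +£108B − (+£5.22B) = +£102.78 billion.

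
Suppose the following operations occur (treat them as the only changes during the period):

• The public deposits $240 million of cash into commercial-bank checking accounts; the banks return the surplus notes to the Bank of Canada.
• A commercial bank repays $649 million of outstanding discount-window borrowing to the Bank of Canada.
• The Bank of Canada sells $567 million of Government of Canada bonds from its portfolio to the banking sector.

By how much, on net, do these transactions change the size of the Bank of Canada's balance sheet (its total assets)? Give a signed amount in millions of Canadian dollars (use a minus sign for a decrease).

-$1216 million

Currency deposit $240 million: only the composition of liabilities changes → 0.
Discount-window repayment $649 million: a Bank of Canada asset is shed → −$649M.
OMO sale (to banks) $567 million: a Bank of Canada asset is shed → −$567M.
Net: 0 − 649 − 567 = -$1216 million.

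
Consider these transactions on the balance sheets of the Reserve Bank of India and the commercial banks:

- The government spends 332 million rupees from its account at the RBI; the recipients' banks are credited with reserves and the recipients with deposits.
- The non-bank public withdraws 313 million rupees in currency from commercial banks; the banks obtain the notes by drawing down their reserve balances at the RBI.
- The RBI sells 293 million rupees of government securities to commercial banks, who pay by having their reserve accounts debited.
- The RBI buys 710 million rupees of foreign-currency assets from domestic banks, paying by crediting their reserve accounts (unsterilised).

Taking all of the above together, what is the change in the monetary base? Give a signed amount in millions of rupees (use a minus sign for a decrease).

+749 million

Government spending 332 million rupees: a non-base liability converts back to reserves → +332M.
Currency withdrawal 313 million rupees: just a shift between currency and reserves — both are base money → 0.
OMO sale (to banks) 293 million rupees: RBI balance sheet contracts → −293M.
FX purchase 710 million rupees: RBI balance sheet expands → +710M.
Net: 332 + 0 − 293 + 710 = +749 million.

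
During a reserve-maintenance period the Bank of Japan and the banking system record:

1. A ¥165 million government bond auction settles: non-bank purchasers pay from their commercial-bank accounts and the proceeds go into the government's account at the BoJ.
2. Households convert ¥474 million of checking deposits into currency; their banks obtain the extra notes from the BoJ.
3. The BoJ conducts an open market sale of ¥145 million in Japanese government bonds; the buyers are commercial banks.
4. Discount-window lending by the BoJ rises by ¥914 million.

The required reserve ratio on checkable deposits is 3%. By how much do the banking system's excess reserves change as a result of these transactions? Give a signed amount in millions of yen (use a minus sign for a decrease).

+¥149.17 million

Government account inflow ¥165 million: reserves −¥165M, deposits −¥165M.
Currency withdrawal ¥474 million: reserves −¥474M, deposits −¥474M.
OMO sale (to banks) ¥145 million: reserves −¥145M, deposits 0.
Discount-window loan ¥914 million: reserves +¥914M, deposits 0.
Totals: Δreserves = +¥130M, Δdeposits = −¥639M.
Δrequired reserves = 3% × −¥639M = −¥19.17M.
Δexcess reserves = Δreserves − Δrequired = +¥130M − (−¥19.17M) = +¥149.17 million.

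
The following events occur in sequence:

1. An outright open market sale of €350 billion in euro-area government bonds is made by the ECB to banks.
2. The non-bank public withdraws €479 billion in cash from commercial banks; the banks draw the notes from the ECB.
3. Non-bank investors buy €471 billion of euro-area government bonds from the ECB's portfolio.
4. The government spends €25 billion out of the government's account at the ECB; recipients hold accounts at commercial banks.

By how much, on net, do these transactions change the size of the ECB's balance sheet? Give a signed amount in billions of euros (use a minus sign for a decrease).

-€821 billion

OMO sale (to banks) €350 billion: an ECB asset is shed → −€350B.
Currency withdrawal €479 billion: only the composition of liabilities changes → 0.
Asset sale (to non-banks) €471 billion: an ECB asset is shed → −€471B.
Government spending €25 billion: only the composition of liabilities changes → 0.
Net: −350 + 0 − 471 + 0 = -€821 billion.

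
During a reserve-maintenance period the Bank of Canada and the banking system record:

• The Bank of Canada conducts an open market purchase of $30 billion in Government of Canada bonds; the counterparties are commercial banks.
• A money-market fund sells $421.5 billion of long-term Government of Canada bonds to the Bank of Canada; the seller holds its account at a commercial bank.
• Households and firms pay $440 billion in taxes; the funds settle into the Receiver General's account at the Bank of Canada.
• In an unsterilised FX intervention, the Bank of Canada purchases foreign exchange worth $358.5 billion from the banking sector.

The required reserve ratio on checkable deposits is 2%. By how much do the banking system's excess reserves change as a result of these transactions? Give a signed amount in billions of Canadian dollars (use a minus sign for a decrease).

+$370.37 billion

OMO purchase (from banks) $30 billion: reserves +$30B, deposits 0.
Asset purchase (from non-banks) $421.5 billion: reserves +$421.5B, deposits +$421.5B.
Government account inflow $440 billion: reserves −$440B, deposits −$440B.
FX purchase $358.5 billion: reserves +$358.5B, deposits 0.
Totals: Δreserves = +$370B, Δdeposits = −$18.5B.
Δrequired reserves = 2% × −$18.5B = −$0.37B.
Δexcess reserves = Δreserves − Δrequired = +$370B − (−$0.37B) = +$370.37 billion.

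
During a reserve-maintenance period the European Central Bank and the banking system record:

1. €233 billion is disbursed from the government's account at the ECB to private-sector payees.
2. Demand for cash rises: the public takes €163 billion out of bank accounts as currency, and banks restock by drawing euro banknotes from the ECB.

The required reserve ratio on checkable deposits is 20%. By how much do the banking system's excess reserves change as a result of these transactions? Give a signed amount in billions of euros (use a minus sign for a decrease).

+€56 billion

Government spending €233 billion: reserves +€233B, deposits +€233B.
Currency withdrawal €163 billion: reserves −€163B, deposits −€163B.
Totals: Δreserves = +€70B, Δdeposits = +€70B.
Δrequired reserves = 20% × +€70B = +€14B.
Δexcess reserves = Δreserves − Δrequired = +€70B − (+€14B) = +€56 billion.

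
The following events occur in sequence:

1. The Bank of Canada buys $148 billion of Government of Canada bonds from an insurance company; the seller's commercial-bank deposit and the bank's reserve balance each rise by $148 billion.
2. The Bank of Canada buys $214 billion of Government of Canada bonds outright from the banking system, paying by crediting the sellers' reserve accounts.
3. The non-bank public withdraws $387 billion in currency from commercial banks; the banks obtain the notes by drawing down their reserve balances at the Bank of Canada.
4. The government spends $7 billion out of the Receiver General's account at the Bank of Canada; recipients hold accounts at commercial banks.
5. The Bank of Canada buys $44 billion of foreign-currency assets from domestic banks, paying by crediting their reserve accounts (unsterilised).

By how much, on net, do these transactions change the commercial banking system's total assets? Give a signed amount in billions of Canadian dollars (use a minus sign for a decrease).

-$232 billion

Asset purchase (from non-banks) $148 billion: bank balance sheets expand → +$148B.
OMO purchase (from banks) $214 billion: just an asset swap on bank balance sheets → 0.
Currency withdrawal $387 billion: bank balance sheets shrink → −$387B.
Government spending $7 billion: bank balance sheets expand → +$7B.
FX purchase $44 billion: just an asset swap on bank balance sheets → 0.
Net: 148 + 0 − 387 + 7 + 0 = -$232 billion.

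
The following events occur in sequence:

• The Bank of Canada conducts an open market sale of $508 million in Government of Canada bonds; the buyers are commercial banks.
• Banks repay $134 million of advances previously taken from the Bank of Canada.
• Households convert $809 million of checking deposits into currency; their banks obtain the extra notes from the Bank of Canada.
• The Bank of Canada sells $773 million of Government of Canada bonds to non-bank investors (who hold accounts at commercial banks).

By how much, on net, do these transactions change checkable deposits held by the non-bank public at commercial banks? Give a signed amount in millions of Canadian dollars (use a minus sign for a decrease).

Bank of Canada balance sheet:
  Assets:      Securities −$1281M, Loans to banks −$134M
  Liabilities: Bank reserves −$2224M, Currency in circulation +$809M
Commercial banking system:
  Assets:      Reserves at CB −$2224M, Securities +$508M
  Liabilities: Checkable deposits −$1582M, Borrowings from CB −$134M
So the change in checkable deposits held by the non-bank public at commercial banks is -$1582 million.

-$1582 million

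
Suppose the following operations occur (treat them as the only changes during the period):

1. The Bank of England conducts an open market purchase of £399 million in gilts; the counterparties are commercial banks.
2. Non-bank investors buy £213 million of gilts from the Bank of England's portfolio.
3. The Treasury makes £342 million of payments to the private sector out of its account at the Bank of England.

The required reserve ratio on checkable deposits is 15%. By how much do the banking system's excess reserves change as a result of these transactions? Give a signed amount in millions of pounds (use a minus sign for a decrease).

+£508.65 million

OMO purchase (from banks) £399 million: reserves +£399M, deposits 0.
Asset sale (to non-banks) £213 million: reserves −£213M, deposits −£213M.
Government spending £342 million: reserves +£342M, deposits +£342M.
Totals: Δreserves = +£528M, Δdeposits = +£129M.
Δrequired reserves = 15% × +£129M = +£19.35M.
Δexcess reserves = Δreserves − Δrequired = +£528M − (+£19.35M) = +£508.65 million.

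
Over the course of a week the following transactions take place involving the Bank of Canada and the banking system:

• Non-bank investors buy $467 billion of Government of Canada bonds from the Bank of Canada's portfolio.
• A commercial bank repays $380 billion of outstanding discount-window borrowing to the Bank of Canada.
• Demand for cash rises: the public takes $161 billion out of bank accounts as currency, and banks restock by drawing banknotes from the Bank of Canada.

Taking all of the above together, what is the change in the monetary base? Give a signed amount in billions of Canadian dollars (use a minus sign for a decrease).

-$847 billion

Asset sale (to non-banks) $467 billion: Bank of Canada balance sheet contracts → −$467B.
Discount-window repayment $380 billion: Bank of Canada balance sheet contracts → −$380B.
Currency withdrawal $161 billion: just a shift between currency and reserves — both are base money → 0.
Net: −467 − 380 + 0 = -$847 billion.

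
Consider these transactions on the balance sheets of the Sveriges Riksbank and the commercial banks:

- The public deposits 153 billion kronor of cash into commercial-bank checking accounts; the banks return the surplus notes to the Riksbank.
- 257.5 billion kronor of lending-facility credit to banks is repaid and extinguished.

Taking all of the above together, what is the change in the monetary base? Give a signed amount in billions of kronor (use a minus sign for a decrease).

-257.5 billion

Riksbank balance sheet:
  Assets:      Loans to banks −257.5B
  Liabilities: Bank reserves −104.5B, Currency in circulation −153B
Monetary base = currency + reserves: −153B + (−104.5B) = -257.5 billion.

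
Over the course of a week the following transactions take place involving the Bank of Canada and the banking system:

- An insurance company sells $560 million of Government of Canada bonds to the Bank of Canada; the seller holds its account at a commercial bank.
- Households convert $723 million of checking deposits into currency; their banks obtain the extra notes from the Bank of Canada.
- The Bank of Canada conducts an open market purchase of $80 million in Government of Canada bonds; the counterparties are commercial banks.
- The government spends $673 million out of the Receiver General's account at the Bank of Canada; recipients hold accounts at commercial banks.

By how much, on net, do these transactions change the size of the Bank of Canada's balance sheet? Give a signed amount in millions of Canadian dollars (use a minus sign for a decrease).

Asset purchase (from non-banks) $560 million: a Bank of Canada asset is acquired → +$560M.
Currency withdrawal $723 million: only the composition of liabilities changes → 0.
OMO purchase (from banks) $80 million: a Bank of Canada asset is acquired → +$80M.
Government spending $673 million: only the composition of liabilities changes → 0.
Net: 560 + 0 + 80 + 0 = +$640 million.

+$640 million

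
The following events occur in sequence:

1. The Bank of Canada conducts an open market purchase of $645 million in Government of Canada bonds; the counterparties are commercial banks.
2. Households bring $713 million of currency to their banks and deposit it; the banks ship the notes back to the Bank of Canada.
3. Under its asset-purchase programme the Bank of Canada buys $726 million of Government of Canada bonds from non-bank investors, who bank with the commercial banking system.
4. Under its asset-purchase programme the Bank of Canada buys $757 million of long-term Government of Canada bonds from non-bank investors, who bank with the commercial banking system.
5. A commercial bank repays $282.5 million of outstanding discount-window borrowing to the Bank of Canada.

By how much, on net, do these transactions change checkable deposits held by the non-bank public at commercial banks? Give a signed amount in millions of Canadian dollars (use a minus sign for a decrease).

+$2196 million

OMO purchase (from banks) $645 million: the counterparty is a bank, so public deposits are unchanged → 0.
Currency deposit $713 million: non-bank counterparties' bank balances rise → +$713M.
Asset purchase (from non-banks) $726 million: non-bank counterparties' bank balances rise → +$726M.
Asset purchase (from non-banks) $757 million: non-bank counterparties' bank balances rise → +$757M.
Discount-window repayment $282.5 million: the counterparty is a bank, so public deposits are unchanged → 0.
Net: 0 + 713 + 726 + 757 + 0 = +$2196 million.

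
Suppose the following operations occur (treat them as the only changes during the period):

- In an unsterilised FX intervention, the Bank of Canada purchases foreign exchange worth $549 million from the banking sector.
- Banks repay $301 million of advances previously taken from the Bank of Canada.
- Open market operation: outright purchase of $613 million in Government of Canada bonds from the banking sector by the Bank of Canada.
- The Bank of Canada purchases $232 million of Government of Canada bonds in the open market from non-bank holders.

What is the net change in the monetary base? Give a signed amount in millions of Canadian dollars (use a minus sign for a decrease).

+$1093 million

Bank of Canada balance sheet:
  Assets:      Securities +$845M, Loans to banks −$301M, Foreign assets +$549M
  Liabilities: Bank reserves +$1093M
Commercial banking system:
  Assets:      Reserves at CB +$1093M, Securities −$613M, Foreign assets −$549M
  Liabilities: Checkable deposits +$232M, Borrowings from CB −$301M
Monetary base = currency + reserves: 0 + (+$1093M) = +$1093 million.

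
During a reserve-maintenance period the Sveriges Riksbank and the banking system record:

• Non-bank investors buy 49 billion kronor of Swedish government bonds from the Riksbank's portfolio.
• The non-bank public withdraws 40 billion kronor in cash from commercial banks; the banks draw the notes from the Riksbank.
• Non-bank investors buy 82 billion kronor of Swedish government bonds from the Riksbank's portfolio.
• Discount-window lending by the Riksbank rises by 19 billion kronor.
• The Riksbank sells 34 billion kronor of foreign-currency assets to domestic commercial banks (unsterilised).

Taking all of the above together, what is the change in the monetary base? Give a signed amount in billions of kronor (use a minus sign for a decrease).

-146 billion

Asset sale (to non-banks) 49 billion kronor: Riksbank balance sheet contracts → −49B.
Currency withdrawal 40 billion kronor: just a shift between currency and reserves — both are base money → 0.
Asset sale (to non-banks) 82 billion kronor: Riksbank balance sheet contracts → −82B.
Discount-window loan 19 billion kronor: Riksbank balance sheet expands → +19B.
FX sale 34 billion kronor: Riksbank balance sheet contracts → −34B.
Net: −49 + 0 − 82 + 19 − 34 = -146 billion.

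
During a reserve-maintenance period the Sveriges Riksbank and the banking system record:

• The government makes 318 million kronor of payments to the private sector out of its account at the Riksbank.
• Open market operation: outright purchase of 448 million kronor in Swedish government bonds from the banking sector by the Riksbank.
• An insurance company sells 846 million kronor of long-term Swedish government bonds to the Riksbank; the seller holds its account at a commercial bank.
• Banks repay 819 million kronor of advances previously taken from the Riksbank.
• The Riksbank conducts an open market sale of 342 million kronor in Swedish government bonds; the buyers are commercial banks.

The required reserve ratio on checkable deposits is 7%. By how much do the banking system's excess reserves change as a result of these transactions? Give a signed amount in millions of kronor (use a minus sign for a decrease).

+369.52 million

Government spending 318 million kronor: reserves +318M, deposits +318M.
OMO purchase (from banks) 448 million kronor: reserves +448M, deposits 0.
Asset purchase (from non-banks) 846 million kronor: reserves +846M, deposits +846M.
Discount-window repayment 819 million kronor: reserves −819M, deposits 0.
OMO sale (to banks) 342 million kronor: reserves −342M, deposits 0.
Totals: Δreserves = +451M, Δdeposits = +1164M.
Δrequired reserves = 7% × +1164M = +81.48M.
Δexcess reserves = Δreserves − Δrequired = +451M − (+81.48M) = +369.52 million.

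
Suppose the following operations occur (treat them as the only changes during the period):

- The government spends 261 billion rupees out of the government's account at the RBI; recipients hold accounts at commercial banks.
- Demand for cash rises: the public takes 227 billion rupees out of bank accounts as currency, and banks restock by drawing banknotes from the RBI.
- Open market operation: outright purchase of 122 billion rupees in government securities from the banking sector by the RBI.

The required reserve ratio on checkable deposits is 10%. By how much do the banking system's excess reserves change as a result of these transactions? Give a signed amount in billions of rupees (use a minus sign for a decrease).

Government spending 261 billion rupees: reserves +261B, deposits +261B.
Currency withdrawal 227 billion rupees: reserves −227B, deposits −227B.
OMO purchase (from banks) 122 billion rupees: reserves +122B, deposits 0.
Totals: Δreserves = +156B, Δdeposits = +34B.
Δrequired reserves = 10% × +34B = +3.4B.
Δexcess reserves = Δreserves − Δrequired = +156B − (+3.4B) = +152.6 billion.

+152.6 billion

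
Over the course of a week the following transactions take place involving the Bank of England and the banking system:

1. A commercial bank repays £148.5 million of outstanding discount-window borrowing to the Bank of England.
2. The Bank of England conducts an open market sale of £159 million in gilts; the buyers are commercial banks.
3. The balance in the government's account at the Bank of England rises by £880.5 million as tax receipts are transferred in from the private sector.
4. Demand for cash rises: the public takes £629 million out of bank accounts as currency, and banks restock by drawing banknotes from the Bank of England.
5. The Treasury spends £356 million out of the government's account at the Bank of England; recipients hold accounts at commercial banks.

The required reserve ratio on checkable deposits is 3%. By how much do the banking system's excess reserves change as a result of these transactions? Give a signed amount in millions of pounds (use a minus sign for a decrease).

Discount-window repayment £148.5 million: reserves −£148.5M, deposits 0.
OMO sale (to banks) £159 million: reserves −£159M, deposits 0.
Government account inflow £880.5 million: reserves −£880.5M, deposits −£880.5M.
Currency withdrawal £629 million: reserves −£629M, deposits −£629M.
Government spending £356 million: reserves +£356M, deposits +£356M.
Totals: Δreserves = −£1461M, Δdeposits = −£1153.5M.
Δrequired reserves = 3% × −£1153.5M = −£34.605M.
Δexcess reserves = Δreserves − Δrequired = −£1461M − (−£34.605M) = -£1426.395 million.

-£1426.395 million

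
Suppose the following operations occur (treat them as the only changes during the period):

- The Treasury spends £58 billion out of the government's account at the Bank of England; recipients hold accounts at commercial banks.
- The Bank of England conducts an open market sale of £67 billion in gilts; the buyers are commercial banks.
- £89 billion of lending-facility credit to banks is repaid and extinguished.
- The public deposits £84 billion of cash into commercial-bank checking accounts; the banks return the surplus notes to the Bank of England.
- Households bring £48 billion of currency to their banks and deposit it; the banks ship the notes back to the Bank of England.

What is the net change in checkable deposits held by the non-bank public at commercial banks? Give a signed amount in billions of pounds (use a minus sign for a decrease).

Bank of England balance sheet:
  Assets:      Securities −£67B, Loans to banks −£89B
  Liabilities: Bank reserves +£34B, Currency in circulation −£132B, Government deposits −£58B
Commercial banking system:
  Assets:      Reserves at CB +£34B, Securities +£67B
  Liabilities: Checkable deposits +£190B, Borrowings from CB −£89B
So the change in checkable deposits held by the non-bank public at commercial banks is +£190 billion.

+£190 billion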